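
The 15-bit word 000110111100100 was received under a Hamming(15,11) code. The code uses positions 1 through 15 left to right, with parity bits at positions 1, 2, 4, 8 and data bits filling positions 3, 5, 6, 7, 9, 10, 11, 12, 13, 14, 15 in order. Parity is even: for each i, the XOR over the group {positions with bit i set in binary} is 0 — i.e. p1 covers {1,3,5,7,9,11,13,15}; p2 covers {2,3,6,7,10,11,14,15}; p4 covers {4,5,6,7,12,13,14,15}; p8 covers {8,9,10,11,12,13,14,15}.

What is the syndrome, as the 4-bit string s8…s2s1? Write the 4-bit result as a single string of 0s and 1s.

0000

s1 (pos 1,3,5,7,9,11,13,15): 0⊕0⊕1⊕1⊕1⊕0⊕1⊕0 = 0
s2 (pos 2,3,6,7,10,11,14,15): 0⊕0⊕0⊕1⊕1⊕0⊕0⊕0 = 0
s4 (pos 4,5,6,7,12,13,14,15): 1⊕1⊕0⊕1⊕0⊕1⊕0⊕0 = 0
s8 (pos 8,9,10,11,12,13,14,15): 1⊕1⊕1⊕0⊕0⊕1⊕0⊕0 = 0
Syndrome s8…s1 = 0000 → no error.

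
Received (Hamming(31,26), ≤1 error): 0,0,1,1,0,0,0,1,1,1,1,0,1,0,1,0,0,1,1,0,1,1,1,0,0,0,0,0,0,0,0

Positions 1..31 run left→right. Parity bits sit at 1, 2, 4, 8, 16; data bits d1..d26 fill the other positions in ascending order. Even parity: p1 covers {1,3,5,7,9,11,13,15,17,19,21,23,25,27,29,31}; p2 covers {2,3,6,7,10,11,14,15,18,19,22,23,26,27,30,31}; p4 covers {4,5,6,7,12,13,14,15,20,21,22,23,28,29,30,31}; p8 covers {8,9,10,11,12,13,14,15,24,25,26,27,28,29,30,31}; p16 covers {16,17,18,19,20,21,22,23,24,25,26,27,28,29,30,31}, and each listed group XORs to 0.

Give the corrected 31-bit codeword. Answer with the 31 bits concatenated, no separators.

s1 (pos 1,3,5,7,9,11,13,15,17,19,21,23,25,27,29,31): 0⊕1⊕0⊕0⊕1⊕1⊕1⊕1⊕0⊕1⊕1⊕1⊕0⊕0⊕0⊕0 = 0
s2 (pos 2,3,6,7,10,11,14,15,18,19,22,23,26,27,30,31): 0⊕1⊕0⊕0⊕1⊕1⊕0⊕1⊕1⊕1⊕1⊕1⊕0⊕0⊕0⊕0 = 0
s4 (pos 4,5,6,7,12,13,14,15,20,21,22,23,28,29,30,31): 1⊕0⊕0⊕0⊕0⊕1⊕0⊕1⊕0⊕1⊕1⊕1⊕0⊕0⊕0⊕0 = 0
s8 (pos 8,9,10,11,12,13,14,15,24,25,26,27,28,29,30,31): 1⊕1⊕1⊕1⊕0⊕1⊕0⊕1⊕0⊕0⊕0⊕0⊕0⊕0⊕0⊕0 = 0
s16 (pos 16,17,18,19,20,21,22,23,24,25,26,27,28,29,30,31): 0⊕0⊕1⊕1⊕0⊕1⊕1⊕1⊕0⊕0⊕0⊕0⊕0⊕0⊕0⊕0 = 1
Syndrome s16…s1 = 10000 → error at position 16.
Flip position 16: 0011000111101010011011100000000 → 0011000111101011011011100000000

0011000111101011011011100000000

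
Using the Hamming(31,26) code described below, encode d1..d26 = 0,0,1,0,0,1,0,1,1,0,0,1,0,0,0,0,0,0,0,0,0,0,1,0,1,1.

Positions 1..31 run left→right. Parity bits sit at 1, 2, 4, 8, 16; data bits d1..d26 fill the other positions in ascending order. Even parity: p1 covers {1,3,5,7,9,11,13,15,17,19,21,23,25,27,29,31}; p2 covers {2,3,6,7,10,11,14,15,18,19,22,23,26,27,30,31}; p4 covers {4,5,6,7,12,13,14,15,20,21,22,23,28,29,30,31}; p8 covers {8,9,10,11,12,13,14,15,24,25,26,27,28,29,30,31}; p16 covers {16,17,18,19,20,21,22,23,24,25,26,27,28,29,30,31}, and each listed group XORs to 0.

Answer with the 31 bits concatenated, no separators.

1000010001011000100000000001011

Place data at non-parity positions: p1 p2 0 p4 0 1 0 p8 0 1 0 1 1 0 0 p16 1 0 0 0 0 0 0 0 0 0 0 1 0 1 1
p1 (pos 1,3,5,7,9,11,13,15,17,19,21,23,25,27,29,31): XOR of data positions = 0⊕0⊕0⊕0⊕0⊕1⊕0⊕1⊕0⊕0⊕0⊕0⊕0⊕0⊕1 = 1
p2 (pos 2,3,6,7,10,11,14,15,18,19,22,23,26,27,30,31): XOR of data positions = 0⊕1⊕0⊕1⊕0⊕0⊕0⊕0⊕0⊕0⊕0⊕0⊕0⊕1⊕1 = 0
p4 (pos 4,5,6,7,12,13,14,15,20,21,22,23,28,29,30,31): XOR of data positions = 0⊕1⊕0⊕1⊕1⊕0⊕0⊕0⊕0⊕0⊕0⊕1⊕0⊕1⊕1 = 0
p8 (pos 8,9,10,11,12,13,14,15,24,25,26,27,28,29,30,31): XOR of data positions = 0⊕1⊕0⊕1⊕1⊕0⊕0⊕0⊕0⊕0⊕0⊕1⊕0⊕1⊕1 = 0
p16 (pos 16,17,18,19,20,21,22,23,24,25,26,27,28,29,30,31): XOR of data positions = 1⊕0⊕0⊕0⊕0⊕0⊕0⊕0⊕0⊕0⊕0⊕1⊕0⊕1⊕1 = 0
Codeword: 1000010001011000100000000001011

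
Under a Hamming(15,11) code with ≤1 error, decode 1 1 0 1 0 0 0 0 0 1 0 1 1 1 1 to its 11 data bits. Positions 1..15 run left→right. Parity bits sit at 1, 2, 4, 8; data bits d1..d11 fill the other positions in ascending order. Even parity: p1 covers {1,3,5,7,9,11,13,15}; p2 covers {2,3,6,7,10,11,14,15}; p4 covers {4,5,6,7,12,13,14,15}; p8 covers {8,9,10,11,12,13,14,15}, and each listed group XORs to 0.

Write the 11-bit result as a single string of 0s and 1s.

s1 (pos 1,3,5,7,9,11,13,15): 1⊕0⊕0⊕0⊕0⊕0⊕1⊕1 = 1
s2 (pos 2,3,6,7,10,11,14,15): 1⊕0⊕0⊕0⊕1⊕0⊕1⊕1 = 0
s4 (pos 4,5,6,7,12,13,14,15): 1⊕0⊕0⊕0⊕1⊕1⊕1⊕1 = 1
s8 (pos 8,9,10,11,12,13,14,15): 0⊕0⊕1⊕0⊕1⊕1⊕1⊕1 = 1
Syndrome s8…s1 = 1101 → error at position 13.
Flip position 13: 110100000101111 → 110100000101011
Read data bits from positions 3,5,6,7,9,10,11,12,13,14,15: 00000101011

00000101011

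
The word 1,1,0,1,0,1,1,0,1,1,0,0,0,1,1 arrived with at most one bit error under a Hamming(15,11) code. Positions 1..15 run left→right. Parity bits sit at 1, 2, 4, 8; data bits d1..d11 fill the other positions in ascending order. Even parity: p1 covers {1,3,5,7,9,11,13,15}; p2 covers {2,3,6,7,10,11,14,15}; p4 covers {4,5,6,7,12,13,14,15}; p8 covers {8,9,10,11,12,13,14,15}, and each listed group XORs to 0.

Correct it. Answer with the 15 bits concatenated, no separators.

110001101100011

s1 (pos 1,3,5,7,9,11,13,15): 1⊕0⊕0⊕1⊕1⊕0⊕0⊕1 = 0
s2 (pos 2,3,6,7,10,11,14,15): 1⊕0⊕1⊕1⊕1⊕0⊕1⊕1 = 0
s4 (pos 4,5,6,7,12,13,14,15): 1⊕0⊕1⊕1⊕0⊕0⊕1⊕1 = 1
s8 (pos 8,9,10,11,12,13,14,15): 0⊕1⊕1⊕0⊕0⊕0⊕1⊕1 = 0
Syndrome s8…s1 = 0100 → error at position 4.
Flip position 4: 110101101100011 → 110001101100011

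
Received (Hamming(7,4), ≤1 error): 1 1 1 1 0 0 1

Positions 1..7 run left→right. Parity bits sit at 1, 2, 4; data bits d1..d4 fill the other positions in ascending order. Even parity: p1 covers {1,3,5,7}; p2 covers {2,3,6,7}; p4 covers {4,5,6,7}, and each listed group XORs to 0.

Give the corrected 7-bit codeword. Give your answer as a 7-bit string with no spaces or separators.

1101001

s1 (pos 1,3,5,7): 1⊕1⊕0⊕1 = 1
s2 (pos 2,3,6,7): 1⊕1⊕0⊕1 = 1
s4 (pos 4,5,6,7): 1⊕0⊕0⊕1 = 0
Syndrome s4…s1 = 011 → error at position 3.
Flip position 3: 1111001 → 1101001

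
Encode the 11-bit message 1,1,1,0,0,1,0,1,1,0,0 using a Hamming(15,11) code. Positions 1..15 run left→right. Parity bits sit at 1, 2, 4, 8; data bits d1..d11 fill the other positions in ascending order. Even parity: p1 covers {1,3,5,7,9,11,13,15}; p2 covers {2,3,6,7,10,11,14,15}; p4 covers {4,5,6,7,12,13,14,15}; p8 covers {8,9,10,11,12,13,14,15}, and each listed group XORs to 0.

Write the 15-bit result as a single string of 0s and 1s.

111011010101100

Place data at non-parity positions: p1 p2 1 p4 1 1 0 p8 0 1 0 1 1 0 0
p1 (pos 1,3,5,7,9,11,13,15): XOR of data positions = 1⊕1⊕0⊕0⊕0⊕1⊕0 = 1
p2 (pos 2,3,6,7,10,11,14,15): XOR of data positions = 1⊕1⊕0⊕1⊕0⊕0⊕0 = 1
p4 (pos 4,5,6,7,12,13,14,15): XOR of data positions = 1⊕1⊕0⊕1⊕1⊕0⊕0 = 0
p8 (pos 8,9,10,11,12,13,14,15): XOR of data positions = 0⊕1⊕0⊕1⊕1⊕0⊕0 = 1
Codeword: 111011010101100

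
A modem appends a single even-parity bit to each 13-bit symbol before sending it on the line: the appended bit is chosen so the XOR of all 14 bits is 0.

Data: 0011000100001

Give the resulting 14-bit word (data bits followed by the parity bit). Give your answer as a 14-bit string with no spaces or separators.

00110001000010

XOR of the 13 data bits: 0⊕0⊕1⊕1⊕0⊕0⊕0⊕1⊕0⊕0⊕0⊕0⊕1 = 0
Parity bit = 0 (so all 14 bits XOR to 0).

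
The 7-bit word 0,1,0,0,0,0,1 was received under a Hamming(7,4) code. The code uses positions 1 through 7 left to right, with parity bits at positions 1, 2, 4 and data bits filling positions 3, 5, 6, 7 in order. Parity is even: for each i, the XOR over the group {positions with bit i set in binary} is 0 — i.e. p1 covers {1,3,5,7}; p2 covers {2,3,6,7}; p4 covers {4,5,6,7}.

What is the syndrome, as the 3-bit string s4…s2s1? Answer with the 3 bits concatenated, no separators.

101

s1 (pos 1,3,5,7): 0⊕0⊕0⊕1 = 1
s2 (pos 2,3,6,7): 1⊕0⊕0⊕1 = 0
s4 (pos 4,5,6,7): 0⊕0⊕0⊕1 = 1
Syndrome s4…s1 = 101 → error at position 5.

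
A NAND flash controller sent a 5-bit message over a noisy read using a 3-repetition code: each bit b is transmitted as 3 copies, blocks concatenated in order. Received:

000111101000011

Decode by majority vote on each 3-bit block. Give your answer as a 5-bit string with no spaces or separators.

Block 1 (000): 0 ones → 0
Block 2 (111): 3 ones → 1
Block 3 (101): 2 ones → 1
Block 4 (000): 0 ones → 0
Block 5 (011): 2 ones → 1

01101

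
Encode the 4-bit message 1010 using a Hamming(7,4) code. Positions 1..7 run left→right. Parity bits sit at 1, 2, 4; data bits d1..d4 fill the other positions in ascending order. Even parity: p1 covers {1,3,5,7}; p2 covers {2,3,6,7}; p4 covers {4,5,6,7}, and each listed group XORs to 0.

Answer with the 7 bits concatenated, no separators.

Place data at non-parity positions: p1 p2 1 p4 0 1 0
p1 (pos 1,3,5,7): XOR of data positions = 1⊕0⊕0 = 1
p2 (pos 2,3,6,7): XOR of data positions = 1⊕1⊕0 = 0
p4 (pos 4,5,6,7): XOR of data positions = 0⊕1⊕0 = 1
Codeword: 1011010

1011010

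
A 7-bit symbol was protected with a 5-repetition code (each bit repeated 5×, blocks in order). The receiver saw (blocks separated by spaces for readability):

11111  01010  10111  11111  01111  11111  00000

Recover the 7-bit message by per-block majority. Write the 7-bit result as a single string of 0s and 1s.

Block 1 (11111): 5 ones → 1
Block 2 (01010): 2 ones → 0
Block 3 (10111): 4 ones → 1
Block 4 (11111): 5 ones → 1
Block 5 (01111): 4 ones → 1
Block 6 (11111): 5 ones → 1
Block 7 (00000): 0 ones → 0

1011110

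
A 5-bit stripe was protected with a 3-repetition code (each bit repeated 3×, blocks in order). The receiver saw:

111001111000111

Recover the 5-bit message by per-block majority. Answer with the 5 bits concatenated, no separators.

10101

Block 1 (111): 3 ones → 1
Block 2 (001): 1 one → 0
Block 3 (111): 3 ones → 1
Block 4 (000): 0 ones → 0
Block 5 (111): 3 ones → 1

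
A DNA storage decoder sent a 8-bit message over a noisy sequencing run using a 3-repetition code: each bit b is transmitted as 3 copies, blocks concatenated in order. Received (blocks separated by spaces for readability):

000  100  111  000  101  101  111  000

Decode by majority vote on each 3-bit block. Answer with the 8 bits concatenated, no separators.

Block 1 (000): 0 ones → 0
Block 2 (100): 1 one → 0
Block 3 (111): 3 ones → 1
Block 4 (000): 0 ones → 0
Block 5 (101): 2 ones → 1
Block 6 (101): 2 ones → 1
Block 7 (111): 3 ones → 1
Block 8 (000): 0 ones → 0

00101110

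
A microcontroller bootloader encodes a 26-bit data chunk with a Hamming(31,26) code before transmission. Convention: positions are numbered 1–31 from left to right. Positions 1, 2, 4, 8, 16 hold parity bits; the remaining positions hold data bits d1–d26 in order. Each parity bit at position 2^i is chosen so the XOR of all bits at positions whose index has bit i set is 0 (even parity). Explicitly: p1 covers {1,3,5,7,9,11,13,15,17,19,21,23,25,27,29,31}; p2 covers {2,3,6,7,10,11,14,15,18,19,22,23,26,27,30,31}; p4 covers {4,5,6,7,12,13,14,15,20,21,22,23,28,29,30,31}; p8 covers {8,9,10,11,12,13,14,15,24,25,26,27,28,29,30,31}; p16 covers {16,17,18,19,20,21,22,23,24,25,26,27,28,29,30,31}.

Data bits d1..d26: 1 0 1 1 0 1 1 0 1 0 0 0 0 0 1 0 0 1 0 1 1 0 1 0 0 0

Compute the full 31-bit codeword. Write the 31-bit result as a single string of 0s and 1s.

0110011001101001000100101101000

Place data at non-parity positions: p1 p2 1 p4 0 1 1 p8 0 1 1 0 1 0 0 p16 0 0 0 1 0 0 1 0 1 1 0 1 0 0 0
p1 (pos 1,3,5,7,9,11,13,15,17,19,21,23,25,27,29,31): XOR of data positions = 1⊕0⊕1⊕0⊕1⊕1⊕0⊕0⊕0⊕0⊕1⊕1⊕0⊕0⊕0 = 0
p2 (pos 2,3,6,7,10,11,14,15,18,19,22,23,26,27,30,31): XOR of data positions = 1⊕1⊕1⊕1⊕1⊕0⊕0⊕0⊕0⊕0⊕1⊕1⊕0⊕0⊕0 = 1
p4 (pos 4,5,6,7,12,13,14,15,20,21,22,23,28,29,30,31): XOR of data positions = 0⊕1⊕1⊕0⊕1⊕0⊕0⊕1⊕0⊕0⊕1⊕1⊕0⊕0⊕0 = 0
p8 (pos 8,9,10,11,12,13,14,15,24,25,26,27,28,29,30,31): XOR of data positions = 0⊕1⊕1⊕0⊕1⊕0⊕0⊕0⊕1⊕1⊕0⊕1⊕0⊕0⊕0 = 0
p16 (pos 16,17,18,19,20,21,22,23,24,25,26,27,28,29,30,31): XOR of data positions = 0⊕0⊕0⊕1⊕0⊕0⊕1⊕0⊕1⊕1⊕0⊕1⊕0⊕0⊕0 = 1
Codeword: 0110011001101001000100101101000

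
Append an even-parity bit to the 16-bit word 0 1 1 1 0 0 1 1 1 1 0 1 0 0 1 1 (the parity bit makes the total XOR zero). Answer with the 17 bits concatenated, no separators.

XOR of the 16 data bits: 0⊕1⊕1⊕1⊕0⊕0⊕1⊕1⊕1⊕1⊕0⊕1⊕0⊕0⊕1⊕1 = 0
Parity bit = 0 (so all 17 bits XOR to 0).

01110011110100110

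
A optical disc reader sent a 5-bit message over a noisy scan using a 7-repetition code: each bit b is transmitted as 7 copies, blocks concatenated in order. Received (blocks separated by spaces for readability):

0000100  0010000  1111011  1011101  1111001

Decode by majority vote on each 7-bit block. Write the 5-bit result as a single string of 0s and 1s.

00111

Block 1 (0000100): 1 one → 0
Block 2 (0010000): 1 one → 0
Block 3 (1111011): 6 ones → 1
Block 4 (1011101): 5 ones → 1
Block 5 (1111001): 5 ones → 1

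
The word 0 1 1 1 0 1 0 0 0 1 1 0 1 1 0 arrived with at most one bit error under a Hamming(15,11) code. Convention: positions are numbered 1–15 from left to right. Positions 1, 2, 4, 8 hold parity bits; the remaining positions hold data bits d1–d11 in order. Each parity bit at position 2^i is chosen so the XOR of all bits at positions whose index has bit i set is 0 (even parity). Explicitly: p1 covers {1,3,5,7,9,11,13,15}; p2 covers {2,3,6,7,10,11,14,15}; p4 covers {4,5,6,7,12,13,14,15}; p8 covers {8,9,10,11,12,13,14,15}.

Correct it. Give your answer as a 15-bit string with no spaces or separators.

s1 (pos 1,3,5,7,9,11,13,15): 0⊕1⊕0⊕0⊕0⊕1⊕1⊕0 = 1
s2 (pos 2,3,6,7,10,11,14,15): 1⊕1⊕1⊕0⊕1⊕1⊕1⊕0 = 0
s4 (pos 4,5,6,7,12,13,14,15): 1⊕0⊕1⊕0⊕0⊕1⊕1⊕0 = 0
s8 (pos 8,9,10,11,12,13,14,15): 0⊕0⊕1⊕1⊕0⊕1⊕1⊕0 = 0
Syndrome s8…s1 = 0001 → error at position 1.
Flip position 1: 011101000110110 → 111101000110110

111101000110110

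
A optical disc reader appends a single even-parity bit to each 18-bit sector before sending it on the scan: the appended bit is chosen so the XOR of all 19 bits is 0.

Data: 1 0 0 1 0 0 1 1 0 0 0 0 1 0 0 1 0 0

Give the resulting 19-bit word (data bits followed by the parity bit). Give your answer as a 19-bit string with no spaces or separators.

1001001100001001000

XOR of the 18 data bits: 1⊕0⊕0⊕1⊕0⊕0⊕1⊕1⊕0⊕0⊕0⊕0⊕1⊕0⊕0⊕1⊕0⊕0 = 0
Parity bit = 0 (so all 19 bits XOR to 0).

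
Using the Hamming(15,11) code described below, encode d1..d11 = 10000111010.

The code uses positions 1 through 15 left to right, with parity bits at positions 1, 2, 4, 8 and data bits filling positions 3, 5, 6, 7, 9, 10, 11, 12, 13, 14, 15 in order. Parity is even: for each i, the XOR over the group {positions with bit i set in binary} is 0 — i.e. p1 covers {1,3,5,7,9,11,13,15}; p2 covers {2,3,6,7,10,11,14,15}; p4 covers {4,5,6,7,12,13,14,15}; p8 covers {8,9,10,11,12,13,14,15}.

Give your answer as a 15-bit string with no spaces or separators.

Place data at non-parity positions: p1 p2 1 p4 0 0 0 p8 0 1 1 1 0 1 0
p1 (pos 1,3,5,7,9,11,13,15): XOR of data positions = 1⊕0⊕0⊕0⊕1⊕0⊕0 = 0
p2 (pos 2,3,6,7,10,11,14,15): XOR of data positions = 1⊕0⊕0⊕1⊕1⊕1⊕0 = 0
p4 (pos 4,5,6,7,12,13,14,15): XOR of data positions = 0⊕0⊕0⊕1⊕0⊕1⊕0 = 0
p8 (pos 8,9,10,11,12,13,14,15): XOR of data positions = 0⊕1⊕1⊕1⊕0⊕1⊕0 = 0
Codeword: 001000000111010

001000000111010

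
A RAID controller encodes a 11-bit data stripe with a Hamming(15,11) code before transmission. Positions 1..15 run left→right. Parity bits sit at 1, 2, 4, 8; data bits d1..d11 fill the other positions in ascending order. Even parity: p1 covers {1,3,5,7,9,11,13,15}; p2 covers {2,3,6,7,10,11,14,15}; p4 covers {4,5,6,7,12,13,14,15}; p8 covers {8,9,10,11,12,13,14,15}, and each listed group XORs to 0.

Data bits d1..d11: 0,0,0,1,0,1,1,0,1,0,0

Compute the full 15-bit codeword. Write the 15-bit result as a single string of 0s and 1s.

Place data at non-parity positions: p1 p2 0 p4 0 0 1 p8 0 1 1 0 1 0 0
p1 (pos 1,3,5,7,9,11,13,15): XOR of data positions = 0⊕0⊕1⊕0⊕1⊕1⊕0 = 1
p2 (pos 2,3,6,7,10,11,14,15): XOR of data positions = 0⊕0⊕1⊕1⊕1⊕0⊕0 = 1
p4 (pos 4,5,6,7,12,13,14,15): XOR of data positions = 0⊕0⊕1⊕0⊕1⊕0⊕0 = 0
p8 (pos 8,9,10,11,12,13,14,15): XOR of data positions = 0⊕1⊕1⊕0⊕1⊕0⊕0 = 1
Codeword: 110000110110100

110000110110100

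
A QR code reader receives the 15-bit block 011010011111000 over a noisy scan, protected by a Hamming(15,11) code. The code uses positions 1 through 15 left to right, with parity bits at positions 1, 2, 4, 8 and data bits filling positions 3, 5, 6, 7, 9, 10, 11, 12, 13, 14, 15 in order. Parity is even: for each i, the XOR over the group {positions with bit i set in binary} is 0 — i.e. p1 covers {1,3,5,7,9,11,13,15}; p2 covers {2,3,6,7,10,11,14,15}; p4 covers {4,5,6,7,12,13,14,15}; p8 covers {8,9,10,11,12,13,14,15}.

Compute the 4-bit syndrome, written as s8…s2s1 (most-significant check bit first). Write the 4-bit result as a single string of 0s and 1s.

1000

s1 (pos 1,3,5,7,9,11,13,15): 0⊕1⊕1⊕0⊕1⊕1⊕0⊕0 = 0
s2 (pos 2,3,6,7,10,11,14,15): 1⊕1⊕0⊕0⊕1⊕1⊕0⊕0 = 0
s4 (pos 4,5,6,7,12,13,14,15): 0⊕1⊕0⊕0⊕1⊕0⊕0⊕0 = 0
s8 (pos 8,9,10,11,12,13,14,15): 1⊕1⊕1⊕1⊕1⊕0⊕0⊕0 = 1
Syndrome s8…s1 = 1000 → error at position 8.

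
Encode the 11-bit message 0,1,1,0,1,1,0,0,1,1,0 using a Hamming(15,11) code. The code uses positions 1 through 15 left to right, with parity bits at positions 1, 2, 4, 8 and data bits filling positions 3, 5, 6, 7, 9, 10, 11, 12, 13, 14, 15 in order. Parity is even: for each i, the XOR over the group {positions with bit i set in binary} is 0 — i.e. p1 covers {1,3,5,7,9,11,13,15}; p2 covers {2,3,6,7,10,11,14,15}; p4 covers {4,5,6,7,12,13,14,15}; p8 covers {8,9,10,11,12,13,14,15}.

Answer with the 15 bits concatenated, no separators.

Place data at non-parity positions: p1 p2 0 p4 1 1 0 p8 1 1 0 0 1 1 0
p1 (pos 1,3,5,7,9,11,13,15): XOR of data positions = 0⊕1⊕0⊕1⊕0⊕1⊕0 = 1
p2 (pos 2,3,6,7,10,11,14,15): XOR of data positions = 0⊕1⊕0⊕1⊕0⊕1⊕0 = 1
p4 (pos 4,5,6,7,12,13,14,15): XOR of data positions = 1⊕1⊕0⊕0⊕1⊕1⊕0 = 0
p8 (pos 8,9,10,11,12,13,14,15): XOR of data positions = 1⊕1⊕0⊕0⊕1⊕1⊕0 = 0
Codeword: 110011001100110

110011001100110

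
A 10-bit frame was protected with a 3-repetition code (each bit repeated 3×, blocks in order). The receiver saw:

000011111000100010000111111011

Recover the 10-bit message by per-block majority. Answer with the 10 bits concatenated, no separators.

Block 1 (000): 0 ones → 0
Block 2 (011): 2 ones → 1
Block 3 (111): 3 ones → 1
Block 4 (000): 0 ones → 0
Block 5 (100): 1 one → 0
Block 6 (010): 1 one → 0
Block 7 (000): 0 ones → 0
Block 8 (111): 3 ones → 1
Block 9 (111): 3 ones → 1
Block 10 (011): 2 ones → 1

0110000111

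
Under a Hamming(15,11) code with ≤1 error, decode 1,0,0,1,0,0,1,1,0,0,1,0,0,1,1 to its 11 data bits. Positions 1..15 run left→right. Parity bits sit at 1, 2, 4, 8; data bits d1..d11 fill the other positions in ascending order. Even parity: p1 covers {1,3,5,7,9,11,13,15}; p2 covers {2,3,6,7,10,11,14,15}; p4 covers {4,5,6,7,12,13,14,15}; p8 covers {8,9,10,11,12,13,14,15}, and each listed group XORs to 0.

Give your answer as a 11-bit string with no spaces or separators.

00010010011

s1 (pos 1,3,5,7,9,11,13,15): 1⊕0⊕0⊕1⊕0⊕1⊕0⊕1 = 0
s2 (pos 2,3,6,7,10,11,14,15): 0⊕0⊕0⊕1⊕0⊕1⊕1⊕1 = 0
s4 (pos 4,5,6,7,12,13,14,15): 1⊕0⊕0⊕1⊕0⊕0⊕1⊕1 = 0
s8 (pos 8,9,10,11,12,13,14,15): 1⊕0⊕0⊕1⊕0⊕0⊕1⊕1 = 0
Syndrome s8…s1 = 0000 → no error.
Read data bits from positions 3,5,6,7,9,10,11,12,13,14,15: 00010010011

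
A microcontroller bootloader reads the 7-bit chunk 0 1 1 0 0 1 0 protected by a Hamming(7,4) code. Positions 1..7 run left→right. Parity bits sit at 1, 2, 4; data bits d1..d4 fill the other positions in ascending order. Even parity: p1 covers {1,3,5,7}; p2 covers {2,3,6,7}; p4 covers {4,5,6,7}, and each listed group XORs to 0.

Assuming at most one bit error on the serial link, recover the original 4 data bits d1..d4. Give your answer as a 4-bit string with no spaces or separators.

1011

s1 (pos 1,3,5,7): 0⊕1⊕0⊕0 = 1
s2 (pos 2,3,6,7): 1⊕1⊕1⊕0 = 1
s4 (pos 4,5,6,7): 0⊕0⊕1⊕0 = 1
Syndrome s4…s1 = 111 → error at position 7.
Flip position 7: 0110010 → 0110011
Read data bits from positions 3,5,6,7: 1011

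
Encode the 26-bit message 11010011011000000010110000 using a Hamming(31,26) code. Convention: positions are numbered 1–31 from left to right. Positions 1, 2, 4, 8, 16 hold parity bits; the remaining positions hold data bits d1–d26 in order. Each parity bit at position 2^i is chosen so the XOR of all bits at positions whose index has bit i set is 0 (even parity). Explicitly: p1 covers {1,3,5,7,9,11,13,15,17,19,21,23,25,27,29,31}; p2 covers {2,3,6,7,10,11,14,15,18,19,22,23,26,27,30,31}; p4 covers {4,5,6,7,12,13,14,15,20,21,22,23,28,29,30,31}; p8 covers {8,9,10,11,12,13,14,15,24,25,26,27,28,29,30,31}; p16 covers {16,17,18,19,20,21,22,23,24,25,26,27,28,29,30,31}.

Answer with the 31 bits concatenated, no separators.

0111101100110111000000010110000

Place data at non-parity positions: p1 p2 1 p4 1 0 1 p8 0 0 1 1 0 1 1 p16 0 0 0 0 0 0 0 1 0 1 1 0 0 0 0
p1 (pos 1,3,5,7,9,11,13,15,17,19,21,23,25,27,29,31): XOR of data positions = 1⊕1⊕1⊕0⊕1⊕0⊕1⊕0⊕0⊕0⊕0⊕0⊕1⊕0⊕0 = 0
p2 (pos 2,3,6,7,10,11,14,15,18,19,22,23,26,27,30,31): XOR of data positions = 1⊕0⊕1⊕0⊕1⊕1⊕1⊕0⊕0⊕0⊕0⊕1⊕1⊕0⊕0 = 1
p4 (pos 4,5,6,7,12,13,14,15,20,21,22,23,28,29,30,31): XOR of data positions = 1⊕0⊕1⊕1⊕0⊕1⊕1⊕0⊕0⊕0⊕0⊕0⊕0⊕0⊕0 = 1
p8 (pos 8,9,10,11,12,13,14,15,24,25,26,27,28,29,30,31): XOR of data positions = 0⊕0⊕1⊕1⊕0⊕1⊕1⊕1⊕0⊕1⊕1⊕0⊕0⊕0⊕0 = 1
p16 (pos 16,17,18,19,20,21,22,23,24,25,26,27,28,29,30,31): XOR of data positions = 0⊕0⊕0⊕0⊕0⊕0⊕0⊕1⊕0⊕1⊕1⊕0⊕0⊕0⊕0 = 1
Codeword: 0111101100110111000000010110000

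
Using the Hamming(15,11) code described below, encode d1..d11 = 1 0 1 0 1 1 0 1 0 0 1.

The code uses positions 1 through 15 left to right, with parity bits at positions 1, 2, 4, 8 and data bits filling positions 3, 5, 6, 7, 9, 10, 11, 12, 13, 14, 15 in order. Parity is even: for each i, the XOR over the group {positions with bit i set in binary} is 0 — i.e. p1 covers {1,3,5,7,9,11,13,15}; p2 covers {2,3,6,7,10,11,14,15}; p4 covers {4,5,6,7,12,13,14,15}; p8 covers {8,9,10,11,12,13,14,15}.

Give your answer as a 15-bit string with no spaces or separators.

101101001101001

Place data at non-parity positions: p1 p2 1 p4 0 1 0 p8 1 1 0 1 0 0 1
p1 (pos 1,3,5,7,9,11,13,15): XOR of data positions = 1⊕0⊕0⊕1⊕0⊕0⊕1 = 1
p2 (pos 2,3,6,7,10,11,14,15): XOR of data positions = 1⊕1⊕0⊕1⊕0⊕0⊕1 = 0
p4 (pos 4,5,6,7,12,13,14,15): XOR of data positions = 0⊕1⊕0⊕1⊕0⊕0⊕1 = 1
p8 (pos 8,9,10,11,12,13,14,15): XOR of data positions = 1⊕1⊕0⊕1⊕0⊕0⊕1 = 0
Codeword: 101101001101001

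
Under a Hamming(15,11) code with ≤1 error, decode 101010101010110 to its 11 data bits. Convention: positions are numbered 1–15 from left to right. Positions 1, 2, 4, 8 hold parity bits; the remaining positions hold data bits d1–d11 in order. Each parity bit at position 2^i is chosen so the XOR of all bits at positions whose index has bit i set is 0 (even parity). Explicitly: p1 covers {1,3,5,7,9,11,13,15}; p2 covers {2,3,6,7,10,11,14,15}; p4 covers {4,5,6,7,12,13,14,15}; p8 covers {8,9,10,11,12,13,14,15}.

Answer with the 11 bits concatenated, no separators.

s1 (pos 1,3,5,7,9,11,13,15): 1⊕1⊕1⊕1⊕1⊕1⊕1⊕0 = 1
s2 (pos 2,3,6,7,10,11,14,15): 0⊕1⊕0⊕1⊕0⊕1⊕1⊕0 = 0
s4 (pos 4,5,6,7,12,13,14,15): 0⊕1⊕0⊕1⊕0⊕1⊕1⊕0 = 0
s8 (pos 8,9,10,11,12,13,14,15): 0⊕1⊕0⊕1⊕0⊕1⊕1⊕0 = 0
Syndrome s8…s1 = 0001 → error at position 1.
Flip position 1: 101010101010110 → 001010101010110
Read data bits from positions 3,5,6,7,9,10,11,12,13,14,15: 11011010110

11011010110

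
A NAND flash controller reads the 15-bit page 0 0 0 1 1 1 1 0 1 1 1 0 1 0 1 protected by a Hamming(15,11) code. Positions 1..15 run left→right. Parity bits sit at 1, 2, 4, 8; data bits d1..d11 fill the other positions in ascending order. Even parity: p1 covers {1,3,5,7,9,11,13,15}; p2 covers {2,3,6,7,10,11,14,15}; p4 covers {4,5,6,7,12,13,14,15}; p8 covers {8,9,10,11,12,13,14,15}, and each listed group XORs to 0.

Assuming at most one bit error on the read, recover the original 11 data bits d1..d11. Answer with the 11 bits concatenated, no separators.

s1 (pos 1,3,5,7,9,11,13,15): 0⊕0⊕1⊕1⊕1⊕1⊕1⊕1 = 0
s2 (pos 2,3,6,7,10,11,14,15): 0⊕0⊕1⊕1⊕1⊕1⊕0⊕1 = 1
s4 (pos 4,5,6,7,12,13,14,15): 1⊕1⊕1⊕1⊕0⊕1⊕0⊕1 = 0
s8 (pos 8,9,10,11,12,13,14,15): 0⊕1⊕1⊕1⊕0⊕1⊕0⊕1 = 1
Syndrome s8…s1 = 1010 → error at position 10.
Flip position 10: 000111101110101 → 000111101010101
Read data bits from positions 3,5,6,7,9,10,11,12,13,14,15: 01111010101

01111010101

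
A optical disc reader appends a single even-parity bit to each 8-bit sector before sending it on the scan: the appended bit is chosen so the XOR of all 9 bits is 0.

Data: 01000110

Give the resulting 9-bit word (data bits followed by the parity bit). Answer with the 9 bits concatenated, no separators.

XOR of the 8 data bits: 0⊕1⊕0⊕0⊕0⊕1⊕1⊕0 = 1
Parity bit = 1 (so all 9 bits XOR to 0).

010001101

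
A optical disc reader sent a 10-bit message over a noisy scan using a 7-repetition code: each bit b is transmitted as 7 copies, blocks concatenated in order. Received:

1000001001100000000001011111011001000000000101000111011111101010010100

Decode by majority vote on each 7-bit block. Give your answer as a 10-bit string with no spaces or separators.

Block 1 (1000001): 2 ones → 0
Block 2 (0011000): 2 ones → 0
Block 3 (0000000): 0 ones → 0
Block 4 (1011111): 6 ones → 1
Block 5 (0110010): 3 ones → 0
Block 6 (0000000): 0 ones → 0
Block 7 (0101000): 2 ones → 0
Block 8 (1110111): 6 ones → 1
Block 9 (1110101): 5 ones → 1
Block 10 (0010100): 2 ones → 0

0001000110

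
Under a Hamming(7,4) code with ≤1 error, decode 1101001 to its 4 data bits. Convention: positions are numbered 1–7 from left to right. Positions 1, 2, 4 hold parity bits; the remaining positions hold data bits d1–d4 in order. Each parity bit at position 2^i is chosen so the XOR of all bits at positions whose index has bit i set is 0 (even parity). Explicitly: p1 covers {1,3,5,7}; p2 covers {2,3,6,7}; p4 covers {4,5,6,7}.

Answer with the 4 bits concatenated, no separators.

0001

s1 (pos 1,3,5,7): 1⊕0⊕0⊕1 = 0
s2 (pos 2,3,6,7): 1⊕0⊕0⊕1 = 0
s4 (pos 4,5,6,7): 1⊕0⊕0⊕1 = 0
Syndrome s4…s1 = 000 → no error.
Read data bits from positions 3,5,6,7: 0001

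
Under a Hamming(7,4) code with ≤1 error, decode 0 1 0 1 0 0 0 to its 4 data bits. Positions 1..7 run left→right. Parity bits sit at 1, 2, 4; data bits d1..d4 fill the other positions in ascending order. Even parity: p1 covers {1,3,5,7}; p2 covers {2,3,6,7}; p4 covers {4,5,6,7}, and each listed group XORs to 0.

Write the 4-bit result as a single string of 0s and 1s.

s1 (pos 1,3,5,7): 0⊕0⊕0⊕0 = 0
s2 (pos 2,3,6,7): 1⊕0⊕0⊕0 = 1
s4 (pos 4,5,6,7): 1⊕0⊕0⊕0 = 1
Syndrome s4…s1 = 110 → error at position 6.
Flip position 6: 0101000 → 0101010
Read data bits from positions 3,5,6,7: 0010

0010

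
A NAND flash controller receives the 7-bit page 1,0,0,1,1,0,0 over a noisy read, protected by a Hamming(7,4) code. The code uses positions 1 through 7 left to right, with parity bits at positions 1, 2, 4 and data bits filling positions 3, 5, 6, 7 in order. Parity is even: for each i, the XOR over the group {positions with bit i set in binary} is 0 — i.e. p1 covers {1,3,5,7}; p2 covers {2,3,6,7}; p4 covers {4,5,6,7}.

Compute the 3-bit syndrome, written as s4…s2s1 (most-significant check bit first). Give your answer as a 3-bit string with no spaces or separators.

s1 (pos 1,3,5,7): 1⊕0⊕1⊕0 = 0
s2 (pos 2,3,6,7): 0⊕0⊕0⊕0 = 0
s4 (pos 4,5,6,7): 1⊕1⊕0⊕0 = 0
Syndrome s4…s1 = 000 → no error.

000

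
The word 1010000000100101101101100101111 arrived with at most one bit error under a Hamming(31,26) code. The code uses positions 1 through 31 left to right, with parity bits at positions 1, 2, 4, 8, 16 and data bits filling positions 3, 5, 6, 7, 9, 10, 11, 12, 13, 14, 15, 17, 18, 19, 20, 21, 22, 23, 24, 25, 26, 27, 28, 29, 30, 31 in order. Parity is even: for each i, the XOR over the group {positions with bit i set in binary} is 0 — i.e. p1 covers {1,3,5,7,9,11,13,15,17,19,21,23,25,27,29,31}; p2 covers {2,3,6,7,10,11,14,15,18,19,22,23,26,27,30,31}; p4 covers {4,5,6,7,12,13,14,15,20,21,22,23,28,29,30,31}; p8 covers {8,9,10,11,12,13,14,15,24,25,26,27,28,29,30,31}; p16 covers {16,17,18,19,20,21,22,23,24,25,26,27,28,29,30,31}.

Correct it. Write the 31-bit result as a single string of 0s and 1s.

1010000000100101101101100001111

s1 (pos 1,3,5,7,9,11,13,15,17,19,21,23,25,27,29,31): 1⊕1⊕0⊕0⊕0⊕1⊕0⊕0⊕1⊕1⊕0⊕1⊕0⊕0⊕1⊕1 = 0
s2 (pos 2,3,6,7,10,11,14,15,18,19,22,23,26,27,30,31): 0⊕1⊕0⊕0⊕0⊕1⊕1⊕0⊕0⊕1⊕1⊕1⊕1⊕0⊕1⊕1 = 1
s4 (pos 4,5,6,7,12,13,14,15,20,21,22,23,28,29,30,31): 0⊕0⊕0⊕0⊕0⊕0⊕1⊕0⊕1⊕0⊕1⊕1⊕1⊕1⊕1⊕1 = 0
s8 (pos 8,9,10,11,12,13,14,15,24,25,26,27,28,29,30,31): 0⊕0⊕0⊕1⊕0⊕0⊕1⊕0⊕0⊕0⊕1⊕0⊕1⊕1⊕1⊕1 = 1
s16 (pos 16,17,18,19,20,21,22,23,24,25,26,27,28,29,30,31): 1⊕1⊕0⊕1⊕1⊕0⊕1⊕1⊕0⊕0⊕1⊕0⊕1⊕1⊕1⊕1 = 1
Syndrome s16…s1 = 11010 → error at position 26.
Flip position 26: 1010000000100101101101100101111 → 1010000000100101101101100001111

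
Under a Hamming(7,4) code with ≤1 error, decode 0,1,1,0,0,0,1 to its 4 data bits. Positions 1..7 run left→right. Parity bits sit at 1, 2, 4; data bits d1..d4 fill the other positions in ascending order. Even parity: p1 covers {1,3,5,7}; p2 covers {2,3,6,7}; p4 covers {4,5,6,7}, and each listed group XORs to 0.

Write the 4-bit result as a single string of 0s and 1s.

s1 (pos 1,3,5,7): 0⊕1⊕0⊕1 = 0
s2 (pos 2,3,6,7): 1⊕1⊕0⊕1 = 1
s4 (pos 4,5,6,7): 0⊕0⊕0⊕1 = 1
Syndrome s4…s1 = 110 → error at position 6.
Flip position 6: 0110001 → 0110011
Read data bits from positions 3,5,6,7: 1011

1011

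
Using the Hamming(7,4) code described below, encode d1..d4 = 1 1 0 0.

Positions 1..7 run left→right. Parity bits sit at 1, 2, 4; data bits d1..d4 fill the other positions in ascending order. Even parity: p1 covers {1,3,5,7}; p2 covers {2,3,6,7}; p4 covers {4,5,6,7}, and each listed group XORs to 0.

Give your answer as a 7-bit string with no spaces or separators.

0111100

Place data at non-parity positions: p1 p2 1 p4 1 0 0
p1 (pos 1,3,5,7): XOR of data positions = 1⊕1⊕0 = 0
p2 (pos 2,3,6,7): XOR of data positions = 1⊕0⊕0 = 1
p4 (pos 4,5,6,7): XOR of data positions = 1⊕0⊕0 = 1
Codeword: 0111100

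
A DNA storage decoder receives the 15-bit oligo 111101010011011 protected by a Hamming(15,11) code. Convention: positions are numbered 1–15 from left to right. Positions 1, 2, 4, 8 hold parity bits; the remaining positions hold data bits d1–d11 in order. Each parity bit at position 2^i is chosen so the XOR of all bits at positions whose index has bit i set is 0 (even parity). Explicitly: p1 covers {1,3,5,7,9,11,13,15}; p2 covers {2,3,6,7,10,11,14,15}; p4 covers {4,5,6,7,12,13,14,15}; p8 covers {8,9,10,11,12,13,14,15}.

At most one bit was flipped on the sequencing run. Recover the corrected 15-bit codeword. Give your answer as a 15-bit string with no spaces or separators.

111101010010011

s1 (pos 1,3,5,7,9,11,13,15): 1⊕1⊕0⊕0⊕0⊕1⊕0⊕1 = 0
s2 (pos 2,3,6,7,10,11,14,15): 1⊕1⊕1⊕0⊕0⊕1⊕1⊕1 = 0
s4 (pos 4,5,6,7,12,13,14,15): 1⊕0⊕1⊕0⊕1⊕0⊕1⊕1 = 1
s8 (pos 8,9,10,11,12,13,14,15): 1⊕0⊕0⊕1⊕1⊕0⊕1⊕1 = 1
Syndrome s8…s1 = 1100 → error at position 12.
Flip position 12: 111101010011011 → 111101010010011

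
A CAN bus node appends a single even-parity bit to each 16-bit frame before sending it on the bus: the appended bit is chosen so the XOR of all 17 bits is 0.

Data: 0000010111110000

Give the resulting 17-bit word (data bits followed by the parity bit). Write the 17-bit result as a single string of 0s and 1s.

00000101111100000

XOR of the 16 data bits: 0⊕0⊕0⊕0⊕0⊕1⊕0⊕1⊕1⊕1⊕1⊕1⊕0⊕0⊕0⊕0 = 0
Parity bit = 0 (so all 17 bits XOR to 0).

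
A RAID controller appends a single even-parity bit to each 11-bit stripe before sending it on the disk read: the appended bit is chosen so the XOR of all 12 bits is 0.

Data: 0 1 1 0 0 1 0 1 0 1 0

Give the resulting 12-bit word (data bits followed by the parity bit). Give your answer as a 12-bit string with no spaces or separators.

XOR of the 11 data bits: 0⊕1⊕1⊕0⊕0⊕1⊕0⊕1⊕0⊕1⊕0 = 1
Parity bit = 1 (so all 12 bits XOR to 0).

011001010101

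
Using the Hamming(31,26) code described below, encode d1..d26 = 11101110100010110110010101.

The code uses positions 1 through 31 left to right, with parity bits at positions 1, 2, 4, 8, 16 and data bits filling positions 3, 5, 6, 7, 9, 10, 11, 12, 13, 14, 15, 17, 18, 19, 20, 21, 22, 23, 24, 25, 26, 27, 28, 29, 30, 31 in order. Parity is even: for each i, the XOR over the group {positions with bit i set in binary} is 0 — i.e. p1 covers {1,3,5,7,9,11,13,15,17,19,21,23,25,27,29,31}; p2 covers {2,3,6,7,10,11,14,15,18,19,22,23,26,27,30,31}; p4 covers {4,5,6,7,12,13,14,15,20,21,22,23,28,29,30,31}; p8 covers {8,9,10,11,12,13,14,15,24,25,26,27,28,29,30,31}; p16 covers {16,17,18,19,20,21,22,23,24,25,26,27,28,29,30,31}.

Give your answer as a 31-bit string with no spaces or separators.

0010110011101000010110110010101

Place data at non-parity positions: p1 p2 1 p4 1 1 0 p8 1 1 1 0 1 0 0 p16 0 1 0 1 1 0 1 1 0 0 1 0 1 0 1
p1 (pos 1,3,5,7,9,11,13,15,17,19,21,23,25,27,29,31): XOR of data positions = 1⊕1⊕0⊕1⊕1⊕1⊕0⊕0⊕0⊕1⊕1⊕0⊕1⊕1⊕1 = 0
p2 (pos 2,3,6,7,10,11,14,15,18,19,22,23,26,27,30,31): XOR of data positions = 1⊕1⊕0⊕1⊕1⊕0⊕0⊕1⊕0⊕0⊕1⊕0⊕1⊕0⊕1 = 0
p4 (pos 4,5,6,7,12,13,14,15,20,21,22,23,28,29,30,31): XOR of data positions = 1⊕1⊕0⊕0⊕1⊕0⊕0⊕1⊕1⊕0⊕1⊕0⊕1⊕0⊕1 = 0
p8 (pos 8,9,10,11,12,13,14,15,24,25,26,27,28,29,30,31): XOR of data positions = 1⊕1⊕1⊕0⊕1⊕0⊕0⊕1⊕0⊕0⊕1⊕0⊕1⊕0⊕1 = 0
p16 (pos 16,17,18,19,20,21,22,23,24,25,26,27,28,29,30,31): XOR of data positions = 0⊕1⊕0⊕1⊕1⊕0⊕1⊕1⊕0⊕0⊕1⊕0⊕1⊕0⊕1 = 0
Codeword: 0010110011101000010110110010101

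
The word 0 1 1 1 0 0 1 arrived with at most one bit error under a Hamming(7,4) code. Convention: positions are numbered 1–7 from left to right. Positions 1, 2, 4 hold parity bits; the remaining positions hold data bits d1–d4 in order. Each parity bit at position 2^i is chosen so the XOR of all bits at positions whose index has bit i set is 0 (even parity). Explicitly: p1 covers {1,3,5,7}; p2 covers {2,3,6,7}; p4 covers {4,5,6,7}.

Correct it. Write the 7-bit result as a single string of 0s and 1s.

s1 (pos 1,3,5,7): 0⊕1⊕0⊕1 = 0
s2 (pos 2,3,6,7): 1⊕1⊕0⊕1 = 1
s4 (pos 4,5,6,7): 1⊕0⊕0⊕1 = 0
Syndrome s4…s1 = 010 → error at position 2.
Flip position 2: 0111001 → 0011001

0011001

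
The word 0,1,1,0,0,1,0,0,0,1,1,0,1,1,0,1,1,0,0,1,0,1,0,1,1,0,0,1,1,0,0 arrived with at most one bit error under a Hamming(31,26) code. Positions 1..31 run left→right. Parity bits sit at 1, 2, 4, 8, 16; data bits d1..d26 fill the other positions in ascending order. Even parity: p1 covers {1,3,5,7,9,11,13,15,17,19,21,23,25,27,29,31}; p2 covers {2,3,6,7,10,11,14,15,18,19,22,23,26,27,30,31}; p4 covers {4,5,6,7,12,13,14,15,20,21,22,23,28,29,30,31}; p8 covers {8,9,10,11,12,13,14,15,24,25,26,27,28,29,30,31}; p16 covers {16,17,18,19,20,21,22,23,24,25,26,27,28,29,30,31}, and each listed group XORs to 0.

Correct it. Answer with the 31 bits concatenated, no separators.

s1 (pos 1,3,5,7,9,11,13,15,17,19,21,23,25,27,29,31): 0⊕1⊕0⊕0⊕0⊕1⊕1⊕0⊕1⊕0⊕0⊕0⊕1⊕0⊕1⊕0 = 0
s2 (pos 2,3,6,7,10,11,14,15,18,19,22,23,26,27,30,31): 1⊕1⊕1⊕0⊕1⊕1⊕1⊕0⊕0⊕0⊕1⊕0⊕0⊕0⊕0⊕0 = 1
s4 (pos 4,5,6,7,12,13,14,15,20,21,22,23,28,29,30,31): 0⊕0⊕1⊕0⊕0⊕1⊕1⊕0⊕1⊕0⊕1⊕0⊕1⊕1⊕0⊕0 = 1
s8 (pos 8,9,10,11,12,13,14,15,24,25,26,27,28,29,30,31): 0⊕0⊕1⊕1⊕0⊕1⊕1⊕0⊕1⊕1⊕0⊕0⊕1⊕1⊕0⊕0 = 0
s16 (pos 16,17,18,19,20,21,22,23,24,25,26,27,28,29,30,31): 1⊕1⊕0⊕0⊕1⊕0⊕1⊕0⊕1⊕1⊕0⊕0⊕1⊕1⊕0⊕0 = 0
Syndrome s16…s1 = 00110 → error at position 6.
Flip position 6: 0110010001101101100101011001100 → 0110000001101101100101011001100

0110000001101101100101011001100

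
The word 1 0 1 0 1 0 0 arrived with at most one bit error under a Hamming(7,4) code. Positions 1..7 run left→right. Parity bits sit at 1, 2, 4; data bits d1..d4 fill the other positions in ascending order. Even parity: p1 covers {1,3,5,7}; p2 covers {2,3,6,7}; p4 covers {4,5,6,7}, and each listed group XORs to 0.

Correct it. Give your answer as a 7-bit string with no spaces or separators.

1010101

s1 (pos 1,3,5,7): 1⊕1⊕1⊕0 = 1
s2 (pos 2,3,6,7): 0⊕1⊕0⊕0 = 1
s4 (pos 4,5,6,7): 0⊕1⊕0⊕0 = 1
Syndrome s4…s1 = 111 → error at position 7.
Flip position 7: 1010100 → 1010101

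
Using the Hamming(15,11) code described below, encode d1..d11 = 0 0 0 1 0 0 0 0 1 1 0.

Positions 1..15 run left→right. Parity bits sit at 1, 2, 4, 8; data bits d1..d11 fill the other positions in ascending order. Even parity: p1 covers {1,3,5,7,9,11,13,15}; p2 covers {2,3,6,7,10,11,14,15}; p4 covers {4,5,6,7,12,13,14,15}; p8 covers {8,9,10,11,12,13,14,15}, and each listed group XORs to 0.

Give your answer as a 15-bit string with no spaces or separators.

000100100000110

Place data at non-parity positions: p1 p2 0 p4 0 0 1 p8 0 0 0 0 1 1 0
p1 (pos 1,3,5,7,9,11,13,15): XOR of data positions = 0⊕0⊕1⊕0⊕0⊕1⊕0 = 0
p2 (pos 2,3,6,7,10,11,14,15): XOR of data positions = 0⊕0⊕1⊕0⊕0⊕1⊕0 = 0
p4 (pos 4,5,6,7,12,13,14,15): XOR of data positions = 0⊕0⊕1⊕0⊕1⊕1⊕0 = 1
p8 (pos 8,9,10,11,12,13,14,15): XOR of data positions = 0⊕0⊕0⊕0⊕1⊕1⊕0 = 0
Codeword: 000100100000110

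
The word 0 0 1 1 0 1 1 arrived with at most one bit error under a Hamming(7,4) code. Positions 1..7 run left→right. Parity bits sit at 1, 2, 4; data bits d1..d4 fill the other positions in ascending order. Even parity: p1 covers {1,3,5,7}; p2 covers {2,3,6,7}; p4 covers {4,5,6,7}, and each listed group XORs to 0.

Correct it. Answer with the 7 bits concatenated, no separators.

0011001

s1 (pos 1,3,5,7): 0⊕1⊕0⊕1 = 0
s2 (pos 2,3,6,7): 0⊕1⊕1⊕1 = 1
s4 (pos 4,5,6,7): 1⊕0⊕1⊕1 = 1
Syndrome s4…s1 = 110 → error at position 6.
Flip position 6: 0011011 → 0011001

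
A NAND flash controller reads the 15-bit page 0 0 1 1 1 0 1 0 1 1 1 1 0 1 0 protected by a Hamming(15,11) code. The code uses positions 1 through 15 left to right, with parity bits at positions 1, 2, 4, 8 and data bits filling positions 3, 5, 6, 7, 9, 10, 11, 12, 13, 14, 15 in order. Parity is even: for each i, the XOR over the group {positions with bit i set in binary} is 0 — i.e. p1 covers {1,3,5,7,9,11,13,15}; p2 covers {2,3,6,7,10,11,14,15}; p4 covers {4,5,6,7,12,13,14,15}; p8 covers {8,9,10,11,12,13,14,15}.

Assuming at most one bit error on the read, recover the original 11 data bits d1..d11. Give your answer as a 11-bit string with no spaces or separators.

s1 (pos 1,3,5,7,9,11,13,15): 0⊕1⊕1⊕1⊕1⊕1⊕0⊕0 = 1
s2 (pos 2,3,6,7,10,11,14,15): 0⊕1⊕0⊕1⊕1⊕1⊕1⊕0 = 1
s4 (pos 4,5,6,7,12,13,14,15): 1⊕1⊕0⊕1⊕1⊕0⊕1⊕0 = 1
s8 (pos 8,9,10,11,12,13,14,15): 0⊕1⊕1⊕1⊕1⊕0⊕1⊕0 = 1
Syndrome s8…s1 = 1111 → error at position 15.
Flip position 15: 001110101111010 → 001110101111011
Read data bits from positions 3,5,6,7,9,10,11,12,13,14,15: 11011111011

11011111011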